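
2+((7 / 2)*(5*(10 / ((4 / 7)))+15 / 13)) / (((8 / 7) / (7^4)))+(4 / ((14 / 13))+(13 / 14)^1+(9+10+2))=1898347111 / 2912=651904.91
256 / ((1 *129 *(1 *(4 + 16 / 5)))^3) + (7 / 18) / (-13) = -1217159663 / 40688343306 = -0.03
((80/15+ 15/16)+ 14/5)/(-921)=-2177/221040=-0.01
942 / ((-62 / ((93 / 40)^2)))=-131409 / 1600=-82.13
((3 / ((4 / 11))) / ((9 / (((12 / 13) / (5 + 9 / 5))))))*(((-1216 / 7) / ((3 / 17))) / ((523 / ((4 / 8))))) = -0.12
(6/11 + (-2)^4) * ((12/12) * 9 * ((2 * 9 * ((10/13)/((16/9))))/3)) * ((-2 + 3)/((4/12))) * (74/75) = 62937/55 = 1144.31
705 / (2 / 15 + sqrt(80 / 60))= -10575 / 148 + 52875* sqrt(3) / 148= 547.35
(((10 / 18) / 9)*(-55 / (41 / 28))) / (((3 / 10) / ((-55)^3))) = 12810875000 / 9963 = 1285845.13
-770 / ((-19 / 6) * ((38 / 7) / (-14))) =-226380 / 361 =-627.09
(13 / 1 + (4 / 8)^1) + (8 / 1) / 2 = 35 / 2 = 17.50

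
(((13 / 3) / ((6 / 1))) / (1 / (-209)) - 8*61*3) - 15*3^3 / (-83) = -2405437 / 1494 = -1610.06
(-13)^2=169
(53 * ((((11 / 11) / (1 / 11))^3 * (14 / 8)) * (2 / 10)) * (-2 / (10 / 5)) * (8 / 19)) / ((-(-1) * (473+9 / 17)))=-1199231 / 54625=-21.95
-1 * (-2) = 2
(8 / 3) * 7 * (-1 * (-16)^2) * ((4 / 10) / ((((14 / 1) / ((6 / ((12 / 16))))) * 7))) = -16384 / 105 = -156.04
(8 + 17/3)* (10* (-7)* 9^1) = -8610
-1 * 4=-4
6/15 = 2/5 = 0.40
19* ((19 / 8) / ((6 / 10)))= 1805 / 24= 75.21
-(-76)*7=532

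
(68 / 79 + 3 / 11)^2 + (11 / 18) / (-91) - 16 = -18210337709 / 1236953718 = -14.72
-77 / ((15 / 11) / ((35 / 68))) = -5929 / 204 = -29.06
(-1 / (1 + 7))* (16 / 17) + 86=1460 / 17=85.88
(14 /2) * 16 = 112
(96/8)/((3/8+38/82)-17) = -1312/1767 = -0.74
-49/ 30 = -1.63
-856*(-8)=6848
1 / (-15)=-1 / 15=-0.07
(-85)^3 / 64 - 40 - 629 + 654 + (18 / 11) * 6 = -6759023 / 704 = -9600.88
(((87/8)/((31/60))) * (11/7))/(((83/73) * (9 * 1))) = 116435/36022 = 3.23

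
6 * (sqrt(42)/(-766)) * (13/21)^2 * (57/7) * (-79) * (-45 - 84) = -32723301 * sqrt(42)/131369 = -1614.32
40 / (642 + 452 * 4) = 4 / 245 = 0.02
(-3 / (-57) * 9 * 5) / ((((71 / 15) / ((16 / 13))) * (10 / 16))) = 0.99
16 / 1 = 16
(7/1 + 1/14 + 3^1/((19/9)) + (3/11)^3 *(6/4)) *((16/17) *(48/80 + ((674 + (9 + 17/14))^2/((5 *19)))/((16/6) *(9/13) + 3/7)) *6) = 960108388049736/9205727069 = 104294.68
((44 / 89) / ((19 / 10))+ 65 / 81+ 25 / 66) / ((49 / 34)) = 73841795 / 73827369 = 1.00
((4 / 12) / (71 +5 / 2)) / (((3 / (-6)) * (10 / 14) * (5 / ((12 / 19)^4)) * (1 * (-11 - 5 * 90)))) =9216 / 10513646675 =0.00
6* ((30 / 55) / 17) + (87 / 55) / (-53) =8061 / 49555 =0.16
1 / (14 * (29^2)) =1 / 11774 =0.00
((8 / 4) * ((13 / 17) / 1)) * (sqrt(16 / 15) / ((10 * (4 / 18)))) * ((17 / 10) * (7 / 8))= 273 * sqrt(15) / 1000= 1.06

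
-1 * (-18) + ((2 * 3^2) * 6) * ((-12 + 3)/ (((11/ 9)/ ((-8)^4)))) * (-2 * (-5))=-32574352.91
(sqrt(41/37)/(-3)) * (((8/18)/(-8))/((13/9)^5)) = 2187 * sqrt(1517)/27475682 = 0.00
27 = 27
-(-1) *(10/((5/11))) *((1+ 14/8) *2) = 121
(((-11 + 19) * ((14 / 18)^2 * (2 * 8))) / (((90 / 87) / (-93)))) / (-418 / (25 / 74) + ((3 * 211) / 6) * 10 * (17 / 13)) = -183252160 / 3746979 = -48.91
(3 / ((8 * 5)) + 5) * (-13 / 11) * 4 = -2639 / 110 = -23.99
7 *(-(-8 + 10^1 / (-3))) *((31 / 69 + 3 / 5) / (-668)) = -21539 / 172845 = -0.12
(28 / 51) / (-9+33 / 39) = -182 / 2703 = -0.07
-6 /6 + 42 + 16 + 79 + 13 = 149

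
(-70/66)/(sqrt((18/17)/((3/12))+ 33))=-35*sqrt(10761)/20889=-0.17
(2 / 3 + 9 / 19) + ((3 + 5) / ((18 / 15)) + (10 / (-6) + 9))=863 / 57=15.14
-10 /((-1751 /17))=10 /103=0.10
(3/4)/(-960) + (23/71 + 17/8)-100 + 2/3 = -26414773/272640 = -96.89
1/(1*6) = 1/6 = 0.17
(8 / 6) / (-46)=-2 / 69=-0.03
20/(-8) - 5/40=-21/8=-2.62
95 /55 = 19 /11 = 1.73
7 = 7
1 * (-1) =-1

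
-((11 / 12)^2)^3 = -1771561 / 2985984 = -0.59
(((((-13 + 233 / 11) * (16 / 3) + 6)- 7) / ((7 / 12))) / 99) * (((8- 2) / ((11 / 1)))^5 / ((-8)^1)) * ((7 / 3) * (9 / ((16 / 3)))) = -341901 / 19487171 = -0.02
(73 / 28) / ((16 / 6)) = 219 / 224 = 0.98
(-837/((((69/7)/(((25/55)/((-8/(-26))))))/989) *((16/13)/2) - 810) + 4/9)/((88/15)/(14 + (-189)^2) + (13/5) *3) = 163193076939725/861380004840702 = 0.19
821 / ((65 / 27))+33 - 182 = 12482 / 65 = 192.03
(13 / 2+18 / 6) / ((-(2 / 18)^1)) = -171 / 2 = -85.50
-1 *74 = -74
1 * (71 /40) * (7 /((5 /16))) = 994 /25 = 39.76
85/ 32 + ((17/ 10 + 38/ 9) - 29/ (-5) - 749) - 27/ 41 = -8682187/ 11808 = -735.28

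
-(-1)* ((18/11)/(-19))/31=-18/6479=-0.00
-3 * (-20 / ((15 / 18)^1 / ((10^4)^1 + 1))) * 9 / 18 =360036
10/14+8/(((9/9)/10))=565/7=80.71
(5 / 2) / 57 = 5 / 114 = 0.04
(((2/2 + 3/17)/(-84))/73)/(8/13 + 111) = -0.00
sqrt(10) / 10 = 0.32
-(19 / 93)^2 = -361 / 8649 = -0.04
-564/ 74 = -282/ 37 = -7.62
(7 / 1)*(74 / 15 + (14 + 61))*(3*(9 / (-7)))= -10791 / 5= -2158.20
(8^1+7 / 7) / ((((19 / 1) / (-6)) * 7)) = -54 / 133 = -0.41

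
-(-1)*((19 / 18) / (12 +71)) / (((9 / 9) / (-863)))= -16397 / 1494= -10.98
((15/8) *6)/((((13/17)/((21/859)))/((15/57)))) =80325/848692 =0.09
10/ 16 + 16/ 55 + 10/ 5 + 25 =12283/ 440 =27.92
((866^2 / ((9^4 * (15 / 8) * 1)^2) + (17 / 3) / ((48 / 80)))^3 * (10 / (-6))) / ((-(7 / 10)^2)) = 3066482380393173159594263200402516 / 1068501417430861096810919355375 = 2869.89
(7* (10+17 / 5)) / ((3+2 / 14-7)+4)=3283 / 5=656.60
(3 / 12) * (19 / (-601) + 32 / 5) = 19137 / 12020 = 1.59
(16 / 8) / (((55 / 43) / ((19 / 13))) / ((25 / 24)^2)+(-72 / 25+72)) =0.03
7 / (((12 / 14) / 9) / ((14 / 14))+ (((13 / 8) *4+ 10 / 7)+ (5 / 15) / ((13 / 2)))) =3822 / 4409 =0.87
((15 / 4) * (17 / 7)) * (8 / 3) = 170 / 7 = 24.29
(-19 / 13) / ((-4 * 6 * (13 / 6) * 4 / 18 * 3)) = 0.04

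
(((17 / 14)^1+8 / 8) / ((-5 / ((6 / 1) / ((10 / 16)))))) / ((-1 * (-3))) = -248 / 175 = -1.42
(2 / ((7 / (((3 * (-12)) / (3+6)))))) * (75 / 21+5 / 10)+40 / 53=-10124 / 2597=-3.90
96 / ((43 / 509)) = 48864 / 43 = 1136.37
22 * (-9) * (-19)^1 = 3762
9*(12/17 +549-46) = 77067/17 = 4533.35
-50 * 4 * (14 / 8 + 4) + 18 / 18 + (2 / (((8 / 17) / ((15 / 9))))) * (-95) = -21863 / 12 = -1821.92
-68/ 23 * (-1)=68/ 23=2.96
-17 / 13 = -1.31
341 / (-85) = -341 / 85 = -4.01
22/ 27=0.81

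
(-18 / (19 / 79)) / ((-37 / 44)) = 62568 / 703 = 89.00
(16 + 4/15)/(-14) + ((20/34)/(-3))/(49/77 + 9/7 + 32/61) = -4246393/3418870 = -1.24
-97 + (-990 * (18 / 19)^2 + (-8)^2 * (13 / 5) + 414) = -731263 / 1805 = -405.13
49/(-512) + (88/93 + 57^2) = 154744883/47616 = 3249.85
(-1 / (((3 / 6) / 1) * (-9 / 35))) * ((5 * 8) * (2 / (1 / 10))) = 56000 / 9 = 6222.22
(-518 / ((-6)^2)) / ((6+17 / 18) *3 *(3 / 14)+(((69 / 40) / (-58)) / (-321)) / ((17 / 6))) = -1912751260 / 593453097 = -3.22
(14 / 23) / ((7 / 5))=0.43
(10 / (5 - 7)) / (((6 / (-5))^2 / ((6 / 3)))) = -125 / 18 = -6.94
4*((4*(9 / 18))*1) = 8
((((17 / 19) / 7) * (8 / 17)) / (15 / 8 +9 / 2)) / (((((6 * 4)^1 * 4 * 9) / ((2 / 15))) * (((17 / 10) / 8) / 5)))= 320 / 9340191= 0.00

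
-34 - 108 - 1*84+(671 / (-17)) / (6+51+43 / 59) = -226.68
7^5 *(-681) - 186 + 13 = -11445740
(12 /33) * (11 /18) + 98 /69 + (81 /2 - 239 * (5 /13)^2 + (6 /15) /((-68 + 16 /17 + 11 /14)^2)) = 590745206355193 /87033341270070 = 6.79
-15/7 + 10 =55/7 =7.86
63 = 63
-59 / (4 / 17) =-1003 / 4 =-250.75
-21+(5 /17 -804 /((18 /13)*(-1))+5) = 28813 /51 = 564.96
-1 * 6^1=-6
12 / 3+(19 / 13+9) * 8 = 1140 / 13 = 87.69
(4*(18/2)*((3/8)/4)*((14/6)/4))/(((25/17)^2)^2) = 5261823/12500000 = 0.42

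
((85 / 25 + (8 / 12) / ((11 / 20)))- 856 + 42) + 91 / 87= -3867916 / 4785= -808.34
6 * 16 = 96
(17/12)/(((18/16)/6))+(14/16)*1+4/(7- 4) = 703/72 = 9.76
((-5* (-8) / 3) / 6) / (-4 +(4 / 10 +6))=25 / 27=0.93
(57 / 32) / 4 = 57 / 128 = 0.45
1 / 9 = 0.11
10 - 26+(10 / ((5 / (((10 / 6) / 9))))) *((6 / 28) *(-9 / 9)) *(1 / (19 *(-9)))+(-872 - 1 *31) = -9900382 / 10773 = -919.00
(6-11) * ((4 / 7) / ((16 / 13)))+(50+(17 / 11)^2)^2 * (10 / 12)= 936649825 / 409948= 2284.80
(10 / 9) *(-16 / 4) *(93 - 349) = 10240 / 9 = 1137.78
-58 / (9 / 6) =-116 / 3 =-38.67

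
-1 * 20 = -20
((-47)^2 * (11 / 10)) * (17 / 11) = 37553 / 10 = 3755.30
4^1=4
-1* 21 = -21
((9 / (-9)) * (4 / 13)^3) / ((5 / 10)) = -128 / 2197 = -0.06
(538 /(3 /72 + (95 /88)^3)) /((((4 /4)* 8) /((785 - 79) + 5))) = 97753239936 /2657309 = 36786.55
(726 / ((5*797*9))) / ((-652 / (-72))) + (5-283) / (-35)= 7.95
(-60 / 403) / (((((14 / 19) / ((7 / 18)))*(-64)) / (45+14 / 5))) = 4541 / 77376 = 0.06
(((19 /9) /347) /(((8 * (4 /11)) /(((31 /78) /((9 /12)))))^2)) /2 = 2209339 /21888382464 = 0.00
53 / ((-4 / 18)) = -477 / 2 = -238.50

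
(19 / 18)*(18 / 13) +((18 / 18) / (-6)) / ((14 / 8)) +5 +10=4468 / 273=16.37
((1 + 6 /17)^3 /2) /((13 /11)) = 133837 /127738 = 1.05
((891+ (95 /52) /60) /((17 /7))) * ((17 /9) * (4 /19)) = 3892021 /26676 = 145.90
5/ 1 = 5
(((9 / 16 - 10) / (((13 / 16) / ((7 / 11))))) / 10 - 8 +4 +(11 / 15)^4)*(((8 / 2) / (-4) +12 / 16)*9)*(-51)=-510.63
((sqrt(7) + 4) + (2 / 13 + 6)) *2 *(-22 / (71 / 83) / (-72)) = 913 *sqrt(7) / 1278 + 20086 / 2769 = 9.14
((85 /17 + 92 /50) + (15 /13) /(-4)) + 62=89117 /1300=68.55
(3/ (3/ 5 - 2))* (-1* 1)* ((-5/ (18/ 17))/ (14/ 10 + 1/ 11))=-23375/ 3444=-6.79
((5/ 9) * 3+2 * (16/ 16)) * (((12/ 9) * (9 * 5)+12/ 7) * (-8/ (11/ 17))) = -19584/ 7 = -2797.71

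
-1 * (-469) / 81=469 / 81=5.79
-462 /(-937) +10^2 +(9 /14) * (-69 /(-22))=29583773 /288596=102.51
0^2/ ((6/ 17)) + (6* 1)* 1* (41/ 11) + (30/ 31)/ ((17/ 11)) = 133272/ 5797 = 22.99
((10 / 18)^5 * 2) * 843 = 1756250 / 19683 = 89.23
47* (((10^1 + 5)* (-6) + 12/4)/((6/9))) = -12267/2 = -6133.50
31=31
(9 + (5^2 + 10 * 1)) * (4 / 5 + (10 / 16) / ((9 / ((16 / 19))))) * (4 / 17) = 8.89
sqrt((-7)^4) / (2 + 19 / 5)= 245 / 29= 8.45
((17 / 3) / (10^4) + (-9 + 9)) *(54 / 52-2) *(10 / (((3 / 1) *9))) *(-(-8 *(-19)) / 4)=323 / 42120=0.01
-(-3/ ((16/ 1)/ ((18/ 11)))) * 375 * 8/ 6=3375/ 22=153.41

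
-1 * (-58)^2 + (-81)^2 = 3197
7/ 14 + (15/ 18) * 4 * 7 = 143/ 6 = 23.83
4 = 4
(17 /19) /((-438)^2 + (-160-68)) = 0.00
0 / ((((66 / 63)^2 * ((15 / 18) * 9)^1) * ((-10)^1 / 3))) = 0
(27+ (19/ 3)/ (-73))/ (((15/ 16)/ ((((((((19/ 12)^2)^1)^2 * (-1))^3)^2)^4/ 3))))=1697171879530149386168520415719441949997026492389395476490258511550686874734045414211744091537360900061893218167923446296392707/ 12300032837131881040168894292172831289708855237901671099627021500556967999491139583690842830540086957834240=137981085254232179178.82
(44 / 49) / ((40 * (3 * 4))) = 11 / 5880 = 0.00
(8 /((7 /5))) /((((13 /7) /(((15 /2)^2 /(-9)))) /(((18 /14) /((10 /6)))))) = -1350 /91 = -14.84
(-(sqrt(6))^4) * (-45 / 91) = 1620 / 91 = 17.80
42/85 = 0.49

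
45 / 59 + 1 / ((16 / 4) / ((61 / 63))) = 14939 / 14868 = 1.00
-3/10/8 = -3/80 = -0.04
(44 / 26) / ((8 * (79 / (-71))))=-781 / 4108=-0.19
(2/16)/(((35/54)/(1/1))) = 27/140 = 0.19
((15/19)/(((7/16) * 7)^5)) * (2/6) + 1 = 5372272611/5367029731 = 1.00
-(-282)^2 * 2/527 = -159048/527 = -301.80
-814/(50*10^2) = -407/2500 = -0.16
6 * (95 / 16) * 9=2565 / 8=320.62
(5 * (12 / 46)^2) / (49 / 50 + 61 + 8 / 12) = 27000 / 4971013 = 0.01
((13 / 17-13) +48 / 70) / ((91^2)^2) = -6872 / 40802101795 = -0.00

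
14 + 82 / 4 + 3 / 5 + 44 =791 / 10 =79.10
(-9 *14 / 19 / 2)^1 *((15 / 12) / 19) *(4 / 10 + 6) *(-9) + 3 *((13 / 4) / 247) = 18201 / 1444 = 12.60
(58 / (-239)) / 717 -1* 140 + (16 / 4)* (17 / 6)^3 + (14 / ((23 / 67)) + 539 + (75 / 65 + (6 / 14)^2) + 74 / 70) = 120471162726059 / 225957538170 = 533.16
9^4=6561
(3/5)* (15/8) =9/8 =1.12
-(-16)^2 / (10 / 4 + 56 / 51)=-26112 / 367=-71.15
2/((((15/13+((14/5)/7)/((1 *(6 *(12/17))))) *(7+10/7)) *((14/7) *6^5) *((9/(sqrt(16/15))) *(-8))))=-0.00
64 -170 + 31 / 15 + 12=-1379 / 15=-91.93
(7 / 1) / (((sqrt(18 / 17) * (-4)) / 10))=-35 * sqrt(34) / 12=-17.01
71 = 71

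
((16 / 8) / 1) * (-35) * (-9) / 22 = 315 / 11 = 28.64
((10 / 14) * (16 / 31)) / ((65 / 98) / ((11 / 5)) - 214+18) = -12320 / 6539853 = -0.00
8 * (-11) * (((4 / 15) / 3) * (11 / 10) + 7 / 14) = -11836 / 225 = -52.60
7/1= 7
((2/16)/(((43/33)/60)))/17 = 495/1462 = 0.34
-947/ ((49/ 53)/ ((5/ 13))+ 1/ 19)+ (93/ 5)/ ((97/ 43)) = -2263090693/ 5998480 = -377.28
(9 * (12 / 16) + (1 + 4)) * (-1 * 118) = -2773 / 2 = -1386.50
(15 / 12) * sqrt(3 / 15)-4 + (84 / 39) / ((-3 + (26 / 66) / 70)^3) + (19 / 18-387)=-30203777292458611 / 77440684747842 + sqrt(5) / 4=-389.47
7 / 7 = 1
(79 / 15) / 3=79 / 45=1.76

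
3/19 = 0.16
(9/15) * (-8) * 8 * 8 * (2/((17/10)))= -6144/17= -361.41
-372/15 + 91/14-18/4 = -22.80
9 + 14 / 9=95 / 9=10.56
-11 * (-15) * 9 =1485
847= 847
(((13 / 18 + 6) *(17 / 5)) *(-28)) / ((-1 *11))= 2618 / 45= 58.18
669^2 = 447561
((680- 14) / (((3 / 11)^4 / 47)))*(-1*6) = -101842796 / 3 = -33947598.67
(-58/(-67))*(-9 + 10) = 58/67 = 0.87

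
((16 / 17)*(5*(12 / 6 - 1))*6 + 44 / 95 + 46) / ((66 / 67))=4041373 / 53295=75.83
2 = 2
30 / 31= 0.97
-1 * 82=-82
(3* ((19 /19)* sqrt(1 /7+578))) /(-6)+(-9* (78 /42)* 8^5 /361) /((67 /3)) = -11501568 /169309 - sqrt(28329) /14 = -79.95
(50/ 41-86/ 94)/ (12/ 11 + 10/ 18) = 58113/ 314101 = 0.19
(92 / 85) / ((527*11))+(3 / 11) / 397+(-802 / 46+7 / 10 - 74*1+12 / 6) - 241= -2967113609753 / 8998509190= -329.73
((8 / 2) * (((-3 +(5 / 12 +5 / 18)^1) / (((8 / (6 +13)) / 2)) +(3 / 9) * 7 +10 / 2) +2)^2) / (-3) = -54289 / 15552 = -3.49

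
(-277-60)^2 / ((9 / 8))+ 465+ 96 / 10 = 4564117 / 45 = 101424.82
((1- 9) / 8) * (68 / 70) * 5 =-34 / 7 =-4.86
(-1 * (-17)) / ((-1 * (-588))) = 17 / 588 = 0.03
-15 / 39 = -5 / 13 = -0.38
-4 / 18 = -2 / 9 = -0.22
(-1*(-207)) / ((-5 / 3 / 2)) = -1242 / 5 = -248.40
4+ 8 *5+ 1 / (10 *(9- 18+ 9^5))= 44.00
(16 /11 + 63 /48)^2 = 237169 /30976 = 7.66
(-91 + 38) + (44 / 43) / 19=-43257 / 817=-52.95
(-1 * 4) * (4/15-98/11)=5704/165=34.57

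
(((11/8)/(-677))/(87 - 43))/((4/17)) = -0.00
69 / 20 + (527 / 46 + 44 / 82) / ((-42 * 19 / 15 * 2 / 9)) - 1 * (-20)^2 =-1994485453 / 5016760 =-397.56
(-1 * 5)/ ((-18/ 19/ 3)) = 95/ 6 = 15.83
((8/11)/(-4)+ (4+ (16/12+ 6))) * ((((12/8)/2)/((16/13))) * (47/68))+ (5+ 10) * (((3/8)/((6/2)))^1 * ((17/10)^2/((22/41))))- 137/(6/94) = -382653683/179520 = -2131.54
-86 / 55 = -1.56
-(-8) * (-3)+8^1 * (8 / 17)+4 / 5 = -1652 / 85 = -19.44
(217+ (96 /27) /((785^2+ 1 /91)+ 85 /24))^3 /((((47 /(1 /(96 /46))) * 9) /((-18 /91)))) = -2209816185962163901268174542047351125 /965160567335363204495723764739112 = -2289.58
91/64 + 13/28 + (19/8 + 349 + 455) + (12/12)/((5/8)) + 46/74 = 67172813/82880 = 810.48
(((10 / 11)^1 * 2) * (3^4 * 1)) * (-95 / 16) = -38475 / 44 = -874.43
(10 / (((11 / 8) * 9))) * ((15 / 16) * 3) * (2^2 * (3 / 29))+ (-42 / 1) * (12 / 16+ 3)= -99885 / 638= -156.56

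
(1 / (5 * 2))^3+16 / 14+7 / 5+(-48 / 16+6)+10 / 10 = 45807 / 7000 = 6.54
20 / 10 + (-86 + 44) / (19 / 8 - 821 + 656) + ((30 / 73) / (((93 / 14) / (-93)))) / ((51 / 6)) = 1.58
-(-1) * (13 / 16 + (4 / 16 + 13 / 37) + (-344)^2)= 70055749 / 592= 118337.41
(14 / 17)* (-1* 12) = -9.88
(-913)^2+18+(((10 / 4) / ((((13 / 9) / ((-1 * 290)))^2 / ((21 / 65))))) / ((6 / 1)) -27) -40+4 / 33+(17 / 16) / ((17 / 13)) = 838947.05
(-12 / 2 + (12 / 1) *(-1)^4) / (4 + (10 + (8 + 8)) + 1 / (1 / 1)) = 0.19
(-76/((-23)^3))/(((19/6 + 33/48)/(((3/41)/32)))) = 0.00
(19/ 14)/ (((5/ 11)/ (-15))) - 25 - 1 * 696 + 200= -7921/ 14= -565.79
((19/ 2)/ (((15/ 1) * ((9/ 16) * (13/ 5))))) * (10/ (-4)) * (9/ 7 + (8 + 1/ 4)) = -8455/ 819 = -10.32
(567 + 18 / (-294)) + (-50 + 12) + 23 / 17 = 441733 / 833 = 530.29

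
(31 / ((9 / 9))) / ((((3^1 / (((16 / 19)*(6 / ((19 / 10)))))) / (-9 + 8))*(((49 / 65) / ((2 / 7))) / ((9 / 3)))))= -3868800 / 123823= -31.24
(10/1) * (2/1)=20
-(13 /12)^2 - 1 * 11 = -1753 /144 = -12.17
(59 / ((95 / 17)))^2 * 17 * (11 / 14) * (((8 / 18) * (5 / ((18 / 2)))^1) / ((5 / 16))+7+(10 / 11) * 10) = 257233483273 / 10234350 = 25134.33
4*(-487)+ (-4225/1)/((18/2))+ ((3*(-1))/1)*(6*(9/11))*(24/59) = -14155285/5841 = -2423.44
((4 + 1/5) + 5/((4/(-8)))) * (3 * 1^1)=-87/5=-17.40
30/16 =1.88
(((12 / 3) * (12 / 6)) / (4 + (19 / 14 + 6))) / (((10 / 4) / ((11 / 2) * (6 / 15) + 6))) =9184 / 3975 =2.31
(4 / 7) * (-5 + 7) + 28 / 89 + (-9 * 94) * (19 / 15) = -3333494 / 3115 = -1070.14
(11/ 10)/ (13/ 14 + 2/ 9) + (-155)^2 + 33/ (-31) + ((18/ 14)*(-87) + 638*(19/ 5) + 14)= 4145739386/ 157325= 26351.43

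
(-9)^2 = 81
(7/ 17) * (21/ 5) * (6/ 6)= 147/ 85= 1.73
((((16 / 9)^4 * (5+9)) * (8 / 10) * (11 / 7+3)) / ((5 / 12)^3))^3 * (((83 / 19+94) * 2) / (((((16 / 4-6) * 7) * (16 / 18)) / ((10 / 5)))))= -27544165874099711116505513984 / 2465180419921875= -11173286000289.03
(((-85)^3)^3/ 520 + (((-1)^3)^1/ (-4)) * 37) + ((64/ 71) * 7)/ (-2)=-3288960637221439369/ 7384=-445417204390769.15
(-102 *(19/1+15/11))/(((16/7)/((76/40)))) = -1726.58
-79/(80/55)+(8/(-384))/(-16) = -41711/768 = -54.31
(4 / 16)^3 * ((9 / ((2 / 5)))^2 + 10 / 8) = 1015 / 128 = 7.93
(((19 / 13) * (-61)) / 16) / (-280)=1159 / 58240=0.02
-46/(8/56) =-322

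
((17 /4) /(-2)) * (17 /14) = -289 /112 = -2.58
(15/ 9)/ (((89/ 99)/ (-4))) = -660/ 89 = -7.42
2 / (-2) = -1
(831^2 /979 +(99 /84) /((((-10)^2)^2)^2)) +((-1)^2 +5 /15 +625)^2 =9695595246400290763 /24670800000000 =392998.82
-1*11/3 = -11/3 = -3.67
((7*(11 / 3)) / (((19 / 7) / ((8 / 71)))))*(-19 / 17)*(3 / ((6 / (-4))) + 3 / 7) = 6776 / 3621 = 1.87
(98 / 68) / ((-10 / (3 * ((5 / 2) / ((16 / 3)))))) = -441 / 2176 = -0.20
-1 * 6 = -6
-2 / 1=-2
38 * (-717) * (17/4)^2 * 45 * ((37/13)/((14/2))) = -6555183255/728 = -9004372.60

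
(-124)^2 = 15376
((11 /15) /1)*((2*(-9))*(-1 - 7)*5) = 528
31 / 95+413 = 39266 / 95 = 413.33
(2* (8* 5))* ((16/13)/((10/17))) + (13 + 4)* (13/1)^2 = 39525/13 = 3040.38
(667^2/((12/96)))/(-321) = -3559112/321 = -11087.58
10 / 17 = 0.59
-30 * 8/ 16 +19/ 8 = -101/ 8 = -12.62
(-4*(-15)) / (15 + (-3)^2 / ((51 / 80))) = 68 / 33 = 2.06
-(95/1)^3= -857375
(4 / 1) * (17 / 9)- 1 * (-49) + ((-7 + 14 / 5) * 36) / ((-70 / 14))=19529 / 225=86.80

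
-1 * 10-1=-11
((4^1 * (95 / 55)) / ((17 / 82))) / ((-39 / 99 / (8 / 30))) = -22.56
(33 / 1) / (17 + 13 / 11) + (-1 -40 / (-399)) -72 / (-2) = 2945837 / 79800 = 36.92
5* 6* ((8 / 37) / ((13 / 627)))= 150480 / 481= 312.85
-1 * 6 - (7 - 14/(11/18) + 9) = 10/11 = 0.91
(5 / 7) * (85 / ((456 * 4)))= 0.03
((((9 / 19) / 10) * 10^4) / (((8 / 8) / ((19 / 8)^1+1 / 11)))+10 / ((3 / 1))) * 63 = 15423765 / 209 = 73797.92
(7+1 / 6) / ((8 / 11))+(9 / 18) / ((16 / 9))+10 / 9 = 3239 / 288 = 11.25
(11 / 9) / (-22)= -1 / 18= -0.06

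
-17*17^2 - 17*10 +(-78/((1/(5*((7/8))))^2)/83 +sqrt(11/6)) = -13548223/2656 +sqrt(66)/6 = -5099.63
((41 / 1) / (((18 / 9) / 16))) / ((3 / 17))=5576 / 3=1858.67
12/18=2/3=0.67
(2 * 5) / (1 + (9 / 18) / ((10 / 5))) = 8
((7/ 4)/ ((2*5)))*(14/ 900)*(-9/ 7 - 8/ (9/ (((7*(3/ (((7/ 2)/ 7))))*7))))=-7721/ 10800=-0.71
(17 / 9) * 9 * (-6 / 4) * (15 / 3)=-255 / 2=-127.50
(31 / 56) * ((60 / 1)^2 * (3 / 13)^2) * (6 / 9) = 83700 / 1183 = 70.75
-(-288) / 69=96 / 23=4.17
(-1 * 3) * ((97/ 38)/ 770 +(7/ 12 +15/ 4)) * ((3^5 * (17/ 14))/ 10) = -1572551901/ 4096400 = -383.89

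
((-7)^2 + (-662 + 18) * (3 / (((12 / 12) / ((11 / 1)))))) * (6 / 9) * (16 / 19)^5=-44465913856 / 7428297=-5986.02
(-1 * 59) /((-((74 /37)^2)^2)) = 59 /16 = 3.69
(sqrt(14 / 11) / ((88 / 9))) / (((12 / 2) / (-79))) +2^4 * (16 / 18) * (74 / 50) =4736 / 225 - 237 * sqrt(154) / 1936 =19.53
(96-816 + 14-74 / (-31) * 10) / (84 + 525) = -1.12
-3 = -3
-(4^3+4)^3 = -314432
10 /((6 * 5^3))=1 /75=0.01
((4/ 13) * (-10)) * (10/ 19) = -400/ 247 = -1.62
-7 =-7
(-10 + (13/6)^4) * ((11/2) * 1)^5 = 2512556651/41472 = 60584.41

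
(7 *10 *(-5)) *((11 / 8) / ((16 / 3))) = -5775 / 64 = -90.23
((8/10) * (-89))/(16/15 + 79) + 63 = 74595/1201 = 62.11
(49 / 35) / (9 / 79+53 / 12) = 6636 / 21475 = 0.31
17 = 17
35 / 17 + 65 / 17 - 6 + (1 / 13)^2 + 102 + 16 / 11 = 3265943 / 31603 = 103.34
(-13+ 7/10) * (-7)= 861/10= 86.10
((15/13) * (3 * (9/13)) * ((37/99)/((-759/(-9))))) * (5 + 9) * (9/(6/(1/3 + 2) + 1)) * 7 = 6167826/2351635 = 2.62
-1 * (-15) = 15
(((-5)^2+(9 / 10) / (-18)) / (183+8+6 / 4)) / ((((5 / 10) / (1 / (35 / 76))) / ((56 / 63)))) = 303392 / 606375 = 0.50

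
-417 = -417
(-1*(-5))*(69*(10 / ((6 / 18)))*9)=93150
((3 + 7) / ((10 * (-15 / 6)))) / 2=-0.20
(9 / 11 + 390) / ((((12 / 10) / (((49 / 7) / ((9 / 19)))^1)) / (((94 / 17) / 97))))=44788415 / 163251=274.35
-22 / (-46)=11 / 23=0.48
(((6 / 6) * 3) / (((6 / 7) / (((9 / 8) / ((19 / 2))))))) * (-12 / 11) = -189 / 418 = -0.45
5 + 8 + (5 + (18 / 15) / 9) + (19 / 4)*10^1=1969 / 30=65.63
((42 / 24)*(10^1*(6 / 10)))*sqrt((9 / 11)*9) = 189*sqrt(11) / 22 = 28.49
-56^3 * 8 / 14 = -100352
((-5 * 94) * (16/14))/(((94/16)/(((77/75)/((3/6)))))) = -2816/15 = -187.73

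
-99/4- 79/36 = -485/18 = -26.94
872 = 872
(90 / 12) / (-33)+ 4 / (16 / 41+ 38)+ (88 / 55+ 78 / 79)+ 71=502424293 / 6839030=73.46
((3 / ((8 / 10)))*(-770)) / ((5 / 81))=-93555 / 2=-46777.50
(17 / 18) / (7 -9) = -17 / 36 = -0.47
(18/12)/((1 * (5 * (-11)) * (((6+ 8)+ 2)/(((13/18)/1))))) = -13/10560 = -0.00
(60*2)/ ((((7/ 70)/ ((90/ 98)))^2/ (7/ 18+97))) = 2366550000/ 2401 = 985651.81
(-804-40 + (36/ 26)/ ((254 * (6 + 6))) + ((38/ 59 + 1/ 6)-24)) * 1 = -1013663939/ 1168908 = -867.19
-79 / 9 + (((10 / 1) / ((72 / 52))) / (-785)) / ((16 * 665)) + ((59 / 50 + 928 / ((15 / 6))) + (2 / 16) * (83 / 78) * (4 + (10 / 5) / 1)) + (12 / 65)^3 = 100304131881199 / 275253342000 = 364.41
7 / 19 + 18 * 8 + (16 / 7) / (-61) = 144.33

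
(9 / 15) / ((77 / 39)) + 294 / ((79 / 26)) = 2952183 / 30415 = 97.06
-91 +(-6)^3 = -307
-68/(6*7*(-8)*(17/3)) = 1/28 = 0.04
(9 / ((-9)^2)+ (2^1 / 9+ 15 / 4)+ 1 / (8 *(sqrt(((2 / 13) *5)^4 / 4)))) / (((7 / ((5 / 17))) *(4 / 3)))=5407 / 38080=0.14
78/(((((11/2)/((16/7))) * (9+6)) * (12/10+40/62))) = 992/847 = 1.17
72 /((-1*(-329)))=72 /329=0.22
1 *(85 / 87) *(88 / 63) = 7480 / 5481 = 1.36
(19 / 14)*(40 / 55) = 76 / 77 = 0.99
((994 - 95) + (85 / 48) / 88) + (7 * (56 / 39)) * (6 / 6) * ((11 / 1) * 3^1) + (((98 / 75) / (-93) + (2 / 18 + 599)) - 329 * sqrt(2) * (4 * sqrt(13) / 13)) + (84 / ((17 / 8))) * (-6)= 1076.46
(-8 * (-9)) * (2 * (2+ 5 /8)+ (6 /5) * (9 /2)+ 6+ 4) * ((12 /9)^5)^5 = 929993323052007424 /470715894135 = 1975699.85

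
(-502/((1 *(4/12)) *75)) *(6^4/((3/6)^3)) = -5204736/25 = -208189.44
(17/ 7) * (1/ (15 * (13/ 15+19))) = 17/ 2086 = 0.01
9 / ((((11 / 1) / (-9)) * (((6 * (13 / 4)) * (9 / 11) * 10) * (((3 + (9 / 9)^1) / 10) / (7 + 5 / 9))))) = -34 / 39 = -0.87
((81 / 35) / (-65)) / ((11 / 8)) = -648 / 25025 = -0.03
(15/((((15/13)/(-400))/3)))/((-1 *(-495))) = -1040/33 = -31.52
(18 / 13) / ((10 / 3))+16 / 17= 1499 / 1105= 1.36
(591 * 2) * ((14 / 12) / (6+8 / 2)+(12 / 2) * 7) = 497819 / 10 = 49781.90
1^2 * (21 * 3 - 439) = -376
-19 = -19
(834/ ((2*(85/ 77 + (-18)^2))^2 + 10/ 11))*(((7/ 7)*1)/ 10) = 824131/ 4177682910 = 0.00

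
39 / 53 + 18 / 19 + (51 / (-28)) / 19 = 44757 / 28196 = 1.59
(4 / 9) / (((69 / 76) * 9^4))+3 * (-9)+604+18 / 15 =11779036991 / 20371905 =578.20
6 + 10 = 16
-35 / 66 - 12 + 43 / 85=-67457 / 5610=-12.02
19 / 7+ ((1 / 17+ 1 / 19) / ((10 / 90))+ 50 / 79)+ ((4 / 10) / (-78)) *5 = 30126136 / 6966141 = 4.32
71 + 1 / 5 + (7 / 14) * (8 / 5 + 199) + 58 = 459 / 2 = 229.50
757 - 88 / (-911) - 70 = 625945 / 911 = 687.10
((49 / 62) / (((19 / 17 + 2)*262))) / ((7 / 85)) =10115 / 860932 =0.01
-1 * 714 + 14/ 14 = -713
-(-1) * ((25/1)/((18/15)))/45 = 25/54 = 0.46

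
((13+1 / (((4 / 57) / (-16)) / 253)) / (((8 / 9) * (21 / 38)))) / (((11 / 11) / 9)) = -1056615.11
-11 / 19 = -0.58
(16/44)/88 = 1/242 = 0.00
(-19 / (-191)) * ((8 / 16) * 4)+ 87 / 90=1.17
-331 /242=-1.37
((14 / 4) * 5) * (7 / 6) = 245 / 12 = 20.42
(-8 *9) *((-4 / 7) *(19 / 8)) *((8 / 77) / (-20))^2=2736 / 1037575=0.00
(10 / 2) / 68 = 5 / 68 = 0.07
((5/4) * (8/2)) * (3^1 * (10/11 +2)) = 43.64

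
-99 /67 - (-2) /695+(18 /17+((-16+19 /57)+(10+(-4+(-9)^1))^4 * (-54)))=-10425633956 /2374815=-4390.08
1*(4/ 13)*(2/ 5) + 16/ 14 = 576/ 455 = 1.27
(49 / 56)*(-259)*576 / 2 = -65268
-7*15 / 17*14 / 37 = -1470 / 629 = -2.34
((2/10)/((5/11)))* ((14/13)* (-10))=-308/65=-4.74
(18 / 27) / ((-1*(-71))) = 2 / 213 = 0.01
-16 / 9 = -1.78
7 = 7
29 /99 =0.29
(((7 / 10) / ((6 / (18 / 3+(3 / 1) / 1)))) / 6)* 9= 63 / 40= 1.58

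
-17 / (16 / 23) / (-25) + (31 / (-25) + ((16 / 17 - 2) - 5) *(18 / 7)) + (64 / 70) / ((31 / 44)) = -4292413 / 295120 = -14.54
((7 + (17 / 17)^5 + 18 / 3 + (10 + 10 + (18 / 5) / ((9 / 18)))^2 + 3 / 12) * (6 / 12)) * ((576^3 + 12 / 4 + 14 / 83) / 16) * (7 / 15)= 2101587331.10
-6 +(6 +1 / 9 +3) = 28 / 9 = 3.11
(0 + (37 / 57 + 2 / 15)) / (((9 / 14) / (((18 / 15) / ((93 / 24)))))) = 49952 / 132525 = 0.38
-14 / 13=-1.08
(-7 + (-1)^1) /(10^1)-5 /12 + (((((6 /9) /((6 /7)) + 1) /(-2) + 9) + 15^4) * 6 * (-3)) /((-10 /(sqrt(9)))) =3281011 /12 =273417.58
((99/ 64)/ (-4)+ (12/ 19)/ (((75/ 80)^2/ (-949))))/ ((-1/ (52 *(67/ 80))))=216805601701/ 7296000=29715.68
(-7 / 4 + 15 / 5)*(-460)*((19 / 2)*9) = -49162.50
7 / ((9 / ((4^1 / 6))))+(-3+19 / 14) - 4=-1937 / 378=-5.12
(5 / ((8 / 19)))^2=9025 / 64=141.02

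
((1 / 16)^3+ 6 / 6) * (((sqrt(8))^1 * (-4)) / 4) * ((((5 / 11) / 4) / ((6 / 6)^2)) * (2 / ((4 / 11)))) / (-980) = 4097 * sqrt(2) / 3211264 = 0.00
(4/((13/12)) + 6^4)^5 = 1376954229154671230976/371293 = 3708538079507750.57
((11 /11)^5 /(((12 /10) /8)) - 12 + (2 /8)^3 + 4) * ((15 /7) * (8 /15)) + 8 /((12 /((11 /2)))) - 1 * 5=-159 /56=-2.84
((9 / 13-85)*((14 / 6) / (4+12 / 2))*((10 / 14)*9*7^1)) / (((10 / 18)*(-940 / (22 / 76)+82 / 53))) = 30191238 / 61498385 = 0.49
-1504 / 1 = -1504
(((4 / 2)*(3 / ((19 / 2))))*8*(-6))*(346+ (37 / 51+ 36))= -3747648 / 323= -11602.63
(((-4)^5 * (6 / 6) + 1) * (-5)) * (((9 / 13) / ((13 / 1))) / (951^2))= 5115 / 16982641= 0.00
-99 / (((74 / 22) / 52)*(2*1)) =-28314 / 37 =-765.24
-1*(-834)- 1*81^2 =-5727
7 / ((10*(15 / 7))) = 0.33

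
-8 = -8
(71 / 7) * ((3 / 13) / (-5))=-213 / 455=-0.47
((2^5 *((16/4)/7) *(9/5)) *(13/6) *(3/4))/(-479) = -1872/16765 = -0.11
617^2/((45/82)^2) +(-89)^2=2575792861/2025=1271996.47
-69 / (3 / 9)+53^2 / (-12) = -5293 / 12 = -441.08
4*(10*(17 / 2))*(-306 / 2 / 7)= -52020 / 7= -7431.43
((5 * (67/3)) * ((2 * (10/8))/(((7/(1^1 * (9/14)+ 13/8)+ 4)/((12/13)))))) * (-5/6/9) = -3.37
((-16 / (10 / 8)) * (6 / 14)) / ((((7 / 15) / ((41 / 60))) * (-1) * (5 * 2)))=0.80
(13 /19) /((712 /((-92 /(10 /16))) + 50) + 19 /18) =10764 /727111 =0.01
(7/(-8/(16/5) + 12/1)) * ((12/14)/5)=12/95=0.13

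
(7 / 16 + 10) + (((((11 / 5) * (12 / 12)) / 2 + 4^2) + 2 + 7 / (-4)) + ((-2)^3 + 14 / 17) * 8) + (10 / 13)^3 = -87154933 / 2987920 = -29.17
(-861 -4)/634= -1.36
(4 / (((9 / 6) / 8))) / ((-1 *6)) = -32 / 9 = -3.56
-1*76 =-76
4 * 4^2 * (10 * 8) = 5120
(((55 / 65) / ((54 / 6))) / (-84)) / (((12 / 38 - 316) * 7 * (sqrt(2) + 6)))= 209 / 2338284312 - 209 * sqrt(2) / 14029705872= 0.00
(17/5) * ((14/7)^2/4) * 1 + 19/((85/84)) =377/17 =22.18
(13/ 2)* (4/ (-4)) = -13/ 2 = -6.50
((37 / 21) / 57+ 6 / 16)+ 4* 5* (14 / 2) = 1344527 / 9576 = 140.41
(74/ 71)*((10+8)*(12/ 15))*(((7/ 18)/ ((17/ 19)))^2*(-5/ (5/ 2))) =-5235944/ 923355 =-5.67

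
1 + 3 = 4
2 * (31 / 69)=62 / 69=0.90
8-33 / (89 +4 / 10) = 1137 / 149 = 7.63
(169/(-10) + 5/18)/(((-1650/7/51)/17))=68782/1125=61.14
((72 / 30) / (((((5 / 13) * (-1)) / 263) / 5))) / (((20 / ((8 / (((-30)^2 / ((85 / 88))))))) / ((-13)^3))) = 127696231 / 16500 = 7739.17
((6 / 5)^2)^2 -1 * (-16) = 11296 / 625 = 18.07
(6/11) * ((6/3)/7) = 12/77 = 0.16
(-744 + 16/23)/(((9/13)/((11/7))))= -2444728/1449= -1687.18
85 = 85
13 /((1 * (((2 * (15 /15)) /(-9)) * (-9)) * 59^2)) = 13 /6962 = 0.00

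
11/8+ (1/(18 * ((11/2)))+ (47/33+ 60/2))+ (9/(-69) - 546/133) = 9889453/346104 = 28.57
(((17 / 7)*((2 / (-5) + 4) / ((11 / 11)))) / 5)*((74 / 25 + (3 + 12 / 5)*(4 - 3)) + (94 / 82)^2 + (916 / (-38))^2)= 2742402016764 / 2654929375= 1032.95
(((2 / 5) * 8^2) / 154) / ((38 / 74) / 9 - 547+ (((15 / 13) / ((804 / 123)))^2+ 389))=-258690511872 / 245739965777075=-0.00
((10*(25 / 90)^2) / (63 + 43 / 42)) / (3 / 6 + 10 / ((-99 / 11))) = -1750 / 88737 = -0.02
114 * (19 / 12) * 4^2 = 2888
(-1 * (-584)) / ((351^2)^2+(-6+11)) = 292 / 7589243203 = 0.00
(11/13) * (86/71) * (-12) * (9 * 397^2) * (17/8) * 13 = -34218017163/71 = -481943903.70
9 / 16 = 0.56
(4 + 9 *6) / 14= 29 / 7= 4.14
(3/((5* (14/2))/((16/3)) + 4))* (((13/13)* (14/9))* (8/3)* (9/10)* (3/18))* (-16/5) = -7168/12675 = -0.57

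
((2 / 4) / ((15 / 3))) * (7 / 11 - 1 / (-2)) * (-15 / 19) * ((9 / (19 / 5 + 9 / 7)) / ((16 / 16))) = -23625 / 148808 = -0.16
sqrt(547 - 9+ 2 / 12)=sqrt(19374) / 6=23.20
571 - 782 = -211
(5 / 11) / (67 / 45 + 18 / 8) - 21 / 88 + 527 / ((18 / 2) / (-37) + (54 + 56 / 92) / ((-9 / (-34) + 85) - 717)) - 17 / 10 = -2855718347411829 / 1784478640120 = -1600.31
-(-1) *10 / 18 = 0.56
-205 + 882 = 677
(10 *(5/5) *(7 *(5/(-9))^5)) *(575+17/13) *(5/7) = -1170625000/767637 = -1524.97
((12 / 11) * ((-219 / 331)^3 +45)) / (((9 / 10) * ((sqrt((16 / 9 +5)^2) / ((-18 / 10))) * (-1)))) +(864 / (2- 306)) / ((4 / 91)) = -46479160146789 / 924677091118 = -50.27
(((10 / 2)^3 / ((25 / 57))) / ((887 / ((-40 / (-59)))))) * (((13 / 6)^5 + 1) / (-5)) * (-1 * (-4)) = -36011555 / 4238973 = -8.50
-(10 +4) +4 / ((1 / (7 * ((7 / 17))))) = -42 / 17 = -2.47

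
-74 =-74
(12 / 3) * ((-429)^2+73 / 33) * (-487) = -11831033848 / 33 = -358516177.21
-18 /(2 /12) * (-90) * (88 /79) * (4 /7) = 3421440 /553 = 6187.05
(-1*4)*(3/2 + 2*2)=-22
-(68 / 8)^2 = -289 / 4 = -72.25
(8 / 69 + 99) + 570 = 669.12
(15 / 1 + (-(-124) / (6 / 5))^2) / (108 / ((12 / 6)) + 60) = 5065 / 54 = 93.80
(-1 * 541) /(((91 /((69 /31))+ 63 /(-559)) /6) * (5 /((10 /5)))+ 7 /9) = -62600733 /2055739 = -30.45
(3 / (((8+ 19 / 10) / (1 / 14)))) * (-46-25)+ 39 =8654 / 231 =37.46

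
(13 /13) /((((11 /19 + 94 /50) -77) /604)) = -286900 /35407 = -8.10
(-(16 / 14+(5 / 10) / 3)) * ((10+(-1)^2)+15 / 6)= -495 / 28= -17.68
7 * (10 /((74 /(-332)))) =-314.05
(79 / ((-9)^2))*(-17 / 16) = -1343 / 1296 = -1.04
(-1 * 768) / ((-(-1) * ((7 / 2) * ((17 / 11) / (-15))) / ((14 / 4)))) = 126720 / 17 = 7454.12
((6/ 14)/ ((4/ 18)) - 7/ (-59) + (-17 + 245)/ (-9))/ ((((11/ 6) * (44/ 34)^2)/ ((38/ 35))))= -316847173/ 38479210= -8.23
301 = 301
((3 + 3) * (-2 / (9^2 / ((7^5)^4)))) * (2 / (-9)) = 638338130380896008 / 243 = 2626905886341135.84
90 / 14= 45 / 7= 6.43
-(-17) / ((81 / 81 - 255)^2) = 17 / 64516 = 0.00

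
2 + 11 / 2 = 15 / 2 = 7.50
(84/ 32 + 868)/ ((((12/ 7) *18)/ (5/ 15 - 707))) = -12920075/ 648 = -19938.39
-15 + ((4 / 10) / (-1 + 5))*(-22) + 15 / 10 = -157 / 10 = -15.70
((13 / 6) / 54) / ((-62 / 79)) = -1027 / 20088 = -0.05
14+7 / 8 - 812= -6377 / 8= -797.12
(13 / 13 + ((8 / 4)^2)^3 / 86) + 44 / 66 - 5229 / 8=-672053 / 1032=-651.21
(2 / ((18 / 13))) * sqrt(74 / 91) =1.30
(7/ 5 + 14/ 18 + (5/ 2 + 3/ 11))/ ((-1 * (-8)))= 4901/ 7920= 0.62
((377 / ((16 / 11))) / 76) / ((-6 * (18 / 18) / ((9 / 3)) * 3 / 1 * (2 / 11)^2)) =-17.19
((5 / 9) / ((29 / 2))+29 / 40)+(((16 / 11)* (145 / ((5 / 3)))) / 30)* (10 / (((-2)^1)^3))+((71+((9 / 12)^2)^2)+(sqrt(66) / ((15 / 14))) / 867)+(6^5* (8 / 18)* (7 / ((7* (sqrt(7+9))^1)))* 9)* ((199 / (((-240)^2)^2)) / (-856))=66.82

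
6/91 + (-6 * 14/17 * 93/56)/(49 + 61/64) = -486354/4945759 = -0.10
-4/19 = -0.21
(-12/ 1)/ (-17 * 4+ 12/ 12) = 12/ 67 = 0.18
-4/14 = -0.29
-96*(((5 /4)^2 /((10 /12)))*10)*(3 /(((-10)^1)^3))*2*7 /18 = 21 /5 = 4.20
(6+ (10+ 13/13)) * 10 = 170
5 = 5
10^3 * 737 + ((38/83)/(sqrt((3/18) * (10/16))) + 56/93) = 152 * sqrt(15)/415 + 68541056/93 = 737002.02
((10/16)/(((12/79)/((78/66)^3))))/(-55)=-0.12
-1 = -1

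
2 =2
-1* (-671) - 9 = 662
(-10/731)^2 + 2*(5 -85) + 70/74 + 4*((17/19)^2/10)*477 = -225121213883/35687299385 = -6.31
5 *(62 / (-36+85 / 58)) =-17980 / 2003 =-8.98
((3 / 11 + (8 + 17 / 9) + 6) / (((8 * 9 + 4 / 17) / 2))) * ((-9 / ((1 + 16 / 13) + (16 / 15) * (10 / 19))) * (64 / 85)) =-1.09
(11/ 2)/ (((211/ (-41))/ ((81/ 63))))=-4059/ 2954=-1.37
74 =74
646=646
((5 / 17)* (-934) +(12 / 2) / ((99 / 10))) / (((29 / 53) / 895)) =-7294079950 / 16269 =-448342.24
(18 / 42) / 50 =3 / 350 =0.01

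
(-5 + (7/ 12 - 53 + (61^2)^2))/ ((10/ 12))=166149403/ 10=16614940.30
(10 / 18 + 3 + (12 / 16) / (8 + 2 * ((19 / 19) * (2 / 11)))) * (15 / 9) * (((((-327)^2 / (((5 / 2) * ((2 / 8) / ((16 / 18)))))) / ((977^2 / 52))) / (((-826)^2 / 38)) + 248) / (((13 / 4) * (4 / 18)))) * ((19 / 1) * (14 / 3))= 3859217713363889686 / 20863330304271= 184976.11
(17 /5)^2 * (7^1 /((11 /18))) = 36414 /275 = 132.41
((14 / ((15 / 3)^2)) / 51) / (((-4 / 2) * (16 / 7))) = -49 / 20400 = -0.00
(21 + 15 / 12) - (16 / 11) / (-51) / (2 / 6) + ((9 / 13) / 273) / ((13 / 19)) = 256979589 / 11503492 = 22.34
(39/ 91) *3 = 9/ 7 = 1.29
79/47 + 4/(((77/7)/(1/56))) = 12213/7238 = 1.69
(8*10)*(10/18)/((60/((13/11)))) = 260/297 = 0.88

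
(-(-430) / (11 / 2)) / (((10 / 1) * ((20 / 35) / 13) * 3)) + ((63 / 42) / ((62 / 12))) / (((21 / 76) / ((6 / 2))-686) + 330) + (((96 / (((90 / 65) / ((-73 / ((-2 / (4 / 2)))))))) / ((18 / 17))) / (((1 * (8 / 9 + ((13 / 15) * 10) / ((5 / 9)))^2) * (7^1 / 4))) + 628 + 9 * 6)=3642024674984327 / 4847412934518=751.33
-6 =-6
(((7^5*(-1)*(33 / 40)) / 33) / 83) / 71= -0.07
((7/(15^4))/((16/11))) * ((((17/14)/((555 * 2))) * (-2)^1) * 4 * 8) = -187/28096875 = -0.00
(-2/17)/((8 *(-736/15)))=15/50048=0.00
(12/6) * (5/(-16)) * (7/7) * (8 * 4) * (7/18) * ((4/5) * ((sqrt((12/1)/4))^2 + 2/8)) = -20.22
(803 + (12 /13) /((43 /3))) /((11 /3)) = 1346739 /6149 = 219.02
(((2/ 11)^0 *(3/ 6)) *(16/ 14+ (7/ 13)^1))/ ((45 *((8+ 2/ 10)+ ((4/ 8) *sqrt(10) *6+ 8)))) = 153/ 87178 - 85 *sqrt(10)/ 261534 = 0.00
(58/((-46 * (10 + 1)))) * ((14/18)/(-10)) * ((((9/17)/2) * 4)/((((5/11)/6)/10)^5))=739559310336/1955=378291207.33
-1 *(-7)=7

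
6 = 6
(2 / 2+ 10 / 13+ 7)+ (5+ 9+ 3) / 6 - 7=359 / 78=4.60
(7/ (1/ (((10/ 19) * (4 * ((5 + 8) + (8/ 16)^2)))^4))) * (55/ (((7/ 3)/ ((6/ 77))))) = 7784550.57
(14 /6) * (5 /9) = 35 /27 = 1.30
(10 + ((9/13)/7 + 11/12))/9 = 12029/9828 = 1.22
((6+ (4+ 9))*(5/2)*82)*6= 23370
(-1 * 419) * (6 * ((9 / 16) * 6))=-33939 / 4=-8484.75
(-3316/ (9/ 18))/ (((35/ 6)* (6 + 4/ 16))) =-159168/ 875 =-181.91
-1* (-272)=272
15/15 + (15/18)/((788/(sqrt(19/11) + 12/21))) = 5 * sqrt(209)/52008 + 8279/8274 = 1.00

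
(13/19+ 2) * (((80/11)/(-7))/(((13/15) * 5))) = -12240/19019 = -0.64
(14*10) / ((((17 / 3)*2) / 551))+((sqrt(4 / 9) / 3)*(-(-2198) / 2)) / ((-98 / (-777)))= 445883 / 51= 8742.80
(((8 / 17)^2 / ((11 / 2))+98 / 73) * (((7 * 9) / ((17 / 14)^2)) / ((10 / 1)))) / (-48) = -165095847 / 1341347260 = -0.12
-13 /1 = -13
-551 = -551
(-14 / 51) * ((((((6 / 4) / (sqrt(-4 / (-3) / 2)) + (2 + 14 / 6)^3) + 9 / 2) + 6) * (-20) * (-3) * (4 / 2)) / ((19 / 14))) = -19447120 / 8721 - 5880 * sqrt(6) / 323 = -2274.51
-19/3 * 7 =-133/3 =-44.33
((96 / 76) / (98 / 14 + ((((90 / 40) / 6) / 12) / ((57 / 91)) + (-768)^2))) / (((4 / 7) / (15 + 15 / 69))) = 282240 / 4948918441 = 0.00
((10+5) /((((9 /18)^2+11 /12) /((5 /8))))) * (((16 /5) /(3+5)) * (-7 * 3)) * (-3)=405 /2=202.50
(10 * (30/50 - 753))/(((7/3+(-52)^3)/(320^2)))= 210124800/38347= 5479.56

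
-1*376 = -376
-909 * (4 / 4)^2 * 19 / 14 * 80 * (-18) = 12435120 / 7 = 1776445.71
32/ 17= 1.88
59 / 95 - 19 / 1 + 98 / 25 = -6868 / 475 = -14.46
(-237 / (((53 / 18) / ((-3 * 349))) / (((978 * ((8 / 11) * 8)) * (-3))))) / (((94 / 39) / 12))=-7162375089.05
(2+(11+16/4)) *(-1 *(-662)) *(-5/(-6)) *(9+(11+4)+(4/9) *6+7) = 2841635/9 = 315737.22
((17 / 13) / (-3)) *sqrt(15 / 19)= -17 *sqrt(285) / 741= -0.39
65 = 65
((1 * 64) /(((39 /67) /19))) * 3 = 81472 /13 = 6267.08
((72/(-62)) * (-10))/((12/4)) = 120/31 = 3.87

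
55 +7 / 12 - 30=307 / 12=25.58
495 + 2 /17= 8417 /17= 495.12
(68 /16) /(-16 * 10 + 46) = -17 /456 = -0.04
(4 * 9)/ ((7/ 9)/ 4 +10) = 1296/ 367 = 3.53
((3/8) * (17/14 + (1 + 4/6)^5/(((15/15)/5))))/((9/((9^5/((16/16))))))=18053361/112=161190.72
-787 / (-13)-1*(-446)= 6585 / 13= 506.54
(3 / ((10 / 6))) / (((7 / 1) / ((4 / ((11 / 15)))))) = 108 / 77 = 1.40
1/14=0.07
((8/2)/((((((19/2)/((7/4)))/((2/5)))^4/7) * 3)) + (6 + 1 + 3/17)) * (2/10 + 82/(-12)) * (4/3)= -11865204507148/186929184375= -63.47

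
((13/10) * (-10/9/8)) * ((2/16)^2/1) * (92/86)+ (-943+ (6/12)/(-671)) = -62688355381/66477312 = -943.00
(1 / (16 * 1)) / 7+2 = 225 / 112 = 2.01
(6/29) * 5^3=750/29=25.86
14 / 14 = 1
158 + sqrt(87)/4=160.33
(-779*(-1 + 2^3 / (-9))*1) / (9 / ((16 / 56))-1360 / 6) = -26486 / 3513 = -7.54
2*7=14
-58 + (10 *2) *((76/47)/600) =-40852/705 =-57.95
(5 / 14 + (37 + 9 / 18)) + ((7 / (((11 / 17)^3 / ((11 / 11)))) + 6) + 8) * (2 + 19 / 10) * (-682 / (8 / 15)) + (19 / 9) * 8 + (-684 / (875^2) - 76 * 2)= -1325865243880883 / 6670125000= -198776.67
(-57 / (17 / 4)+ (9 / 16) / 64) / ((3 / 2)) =-77773 / 8704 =-8.94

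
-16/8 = -2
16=16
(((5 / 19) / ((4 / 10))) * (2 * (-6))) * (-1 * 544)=81600 / 19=4294.74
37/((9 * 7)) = 0.59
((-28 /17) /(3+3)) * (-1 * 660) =3080 /17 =181.18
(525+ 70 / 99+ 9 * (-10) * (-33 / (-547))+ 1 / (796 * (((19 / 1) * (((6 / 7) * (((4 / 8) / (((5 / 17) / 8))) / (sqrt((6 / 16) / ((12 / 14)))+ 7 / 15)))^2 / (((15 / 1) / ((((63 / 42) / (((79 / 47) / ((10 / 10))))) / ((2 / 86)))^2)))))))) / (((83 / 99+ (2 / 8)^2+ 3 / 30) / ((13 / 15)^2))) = 19897462585 * sqrt(7) / 22925615864662689624+ 117510072987632444627557439 / 300967485071291789383872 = 390.44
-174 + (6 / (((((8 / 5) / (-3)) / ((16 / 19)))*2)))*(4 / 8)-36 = -4035 / 19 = -212.37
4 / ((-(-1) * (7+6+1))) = 2 / 7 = 0.29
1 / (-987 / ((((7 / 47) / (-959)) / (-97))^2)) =-1 / 385032572878443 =-0.00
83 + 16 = 99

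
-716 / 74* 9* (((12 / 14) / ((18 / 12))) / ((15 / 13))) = -55848 / 1295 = -43.13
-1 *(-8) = 8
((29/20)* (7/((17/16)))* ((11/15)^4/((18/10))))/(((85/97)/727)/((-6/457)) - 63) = -1676729134696/68923222835625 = -0.02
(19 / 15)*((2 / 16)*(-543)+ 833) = 116299 / 120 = 969.16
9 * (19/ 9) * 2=38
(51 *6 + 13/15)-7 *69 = -176.13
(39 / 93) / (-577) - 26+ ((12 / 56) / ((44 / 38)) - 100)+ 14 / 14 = -687633945 / 5509196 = -124.82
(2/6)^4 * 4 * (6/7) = 8/189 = 0.04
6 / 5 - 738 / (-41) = 96 / 5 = 19.20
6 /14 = 3 /7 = 0.43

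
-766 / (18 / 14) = -5362 / 9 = -595.78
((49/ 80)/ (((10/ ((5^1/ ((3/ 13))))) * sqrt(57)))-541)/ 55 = -541/ 55+637 * sqrt(57)/ 1504800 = -9.83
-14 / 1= -14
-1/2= -0.50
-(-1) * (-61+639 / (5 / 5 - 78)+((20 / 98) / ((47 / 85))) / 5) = -1753674 / 25333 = -69.22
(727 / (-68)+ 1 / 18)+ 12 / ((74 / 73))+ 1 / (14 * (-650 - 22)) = 21340945 / 17752896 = 1.20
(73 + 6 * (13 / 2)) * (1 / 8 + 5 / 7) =94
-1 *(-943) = 943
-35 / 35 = -1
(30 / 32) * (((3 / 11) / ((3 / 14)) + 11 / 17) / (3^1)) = 1795 / 2992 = 0.60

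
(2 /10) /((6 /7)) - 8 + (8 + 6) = 187 /30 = 6.23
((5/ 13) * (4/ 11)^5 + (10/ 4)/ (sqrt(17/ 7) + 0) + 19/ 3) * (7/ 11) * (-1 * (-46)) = 805 * sqrt(119)/ 187 + 12813976154/ 69090879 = 232.43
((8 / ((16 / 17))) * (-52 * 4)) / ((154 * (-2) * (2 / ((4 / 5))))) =884 / 385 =2.30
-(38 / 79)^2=-1444 / 6241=-0.23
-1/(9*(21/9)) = -1/21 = -0.05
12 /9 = 4 /3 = 1.33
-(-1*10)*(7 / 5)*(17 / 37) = 238 / 37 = 6.43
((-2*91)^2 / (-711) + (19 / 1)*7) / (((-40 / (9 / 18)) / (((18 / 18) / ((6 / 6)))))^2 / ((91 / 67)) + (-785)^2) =5590949 / 40175250525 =0.00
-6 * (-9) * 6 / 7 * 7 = 324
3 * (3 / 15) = 3 / 5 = 0.60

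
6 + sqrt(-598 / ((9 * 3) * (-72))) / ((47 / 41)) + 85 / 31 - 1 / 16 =41 * sqrt(897) / 2538 + 4305 / 496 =9.16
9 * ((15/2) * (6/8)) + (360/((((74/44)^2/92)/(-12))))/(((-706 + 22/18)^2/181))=-254286756675/440638923848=-0.58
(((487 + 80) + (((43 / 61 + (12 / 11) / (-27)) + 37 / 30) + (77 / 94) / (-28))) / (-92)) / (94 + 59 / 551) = -3558659486813 / 54160740580320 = -0.07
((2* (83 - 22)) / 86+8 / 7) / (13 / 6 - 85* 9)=-4626 / 1377677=-0.00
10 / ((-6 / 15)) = -25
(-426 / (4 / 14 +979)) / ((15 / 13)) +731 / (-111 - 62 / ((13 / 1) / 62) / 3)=-1082757481 / 280129575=-3.87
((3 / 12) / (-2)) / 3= -1 / 24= -0.04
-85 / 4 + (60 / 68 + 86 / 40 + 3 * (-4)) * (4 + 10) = -49911 / 340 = -146.80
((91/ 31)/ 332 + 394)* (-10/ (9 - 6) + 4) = 1351713/ 5146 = 262.67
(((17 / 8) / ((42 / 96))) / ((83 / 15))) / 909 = 170 / 176043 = 0.00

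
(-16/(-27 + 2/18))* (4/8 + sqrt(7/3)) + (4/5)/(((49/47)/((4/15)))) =223292/444675 + 24* sqrt(21)/121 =1.41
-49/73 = -0.67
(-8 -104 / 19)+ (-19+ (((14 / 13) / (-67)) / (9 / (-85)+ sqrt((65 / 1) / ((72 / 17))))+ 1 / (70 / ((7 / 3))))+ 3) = -116605864452443 / 3960734890710 -606900*sqrt(2210) / 6948657703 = -29.44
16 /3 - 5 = 1 /3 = 0.33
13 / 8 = 1.62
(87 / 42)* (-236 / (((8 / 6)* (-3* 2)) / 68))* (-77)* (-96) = 30715872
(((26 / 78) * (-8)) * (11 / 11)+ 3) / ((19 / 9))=0.16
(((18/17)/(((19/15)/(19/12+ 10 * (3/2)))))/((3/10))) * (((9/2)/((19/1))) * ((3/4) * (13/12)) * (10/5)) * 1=1746225/98192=17.78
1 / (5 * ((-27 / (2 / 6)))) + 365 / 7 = 147818 / 2835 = 52.14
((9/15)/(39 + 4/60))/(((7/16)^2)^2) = 0.42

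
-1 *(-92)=92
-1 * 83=-83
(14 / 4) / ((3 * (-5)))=-7 / 30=-0.23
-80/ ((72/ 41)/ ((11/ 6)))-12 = -2579/ 27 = -95.52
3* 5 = 15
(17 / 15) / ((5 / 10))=34 / 15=2.27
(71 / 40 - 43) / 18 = -2.29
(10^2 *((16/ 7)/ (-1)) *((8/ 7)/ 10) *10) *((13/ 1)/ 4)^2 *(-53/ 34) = 3582800/ 833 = 4301.08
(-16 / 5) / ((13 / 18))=-288 / 65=-4.43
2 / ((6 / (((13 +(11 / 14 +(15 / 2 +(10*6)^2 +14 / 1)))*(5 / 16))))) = 127235 / 336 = 378.68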